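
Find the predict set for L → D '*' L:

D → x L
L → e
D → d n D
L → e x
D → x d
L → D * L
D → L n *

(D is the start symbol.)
PREDICT(L → D '*' L) = (FIRST(RHS) \ {ε}) ∪ (FOLLOW(L) if ε ∈ FIRST(RHS), i.e. RHS ⇒* ε)
FIRST(D) = { 'd', 'e', 'x' }
FIRST(D '*' L) = { 'd', 'e', 'x' }
ε ∉ FIRST(D '*' L), so FOLLOW(L) is not added.
PREDICT(L → D '*' L) = { 'd', 'e', 'x' }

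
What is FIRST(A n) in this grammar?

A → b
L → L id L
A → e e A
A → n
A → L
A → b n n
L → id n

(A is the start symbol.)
{ 'b', 'e', 'id', 'n' }

FIRST sets of the non-terminals involved (from the grammar, by fixed-point iteration):
  FIRST(A) = { 'b', 'e', 'id', 'n' }

To compute FIRST(A n), process the symbols left to right:
Symbol A is a non-terminal. Add FIRST(A) \ {ε} = { 'b', 'e', 'id', 'n' }
A is not nullable (ε ∉ FIRST(A)), so stop here.
FIRST(A n) = { 'b', 'e', 'id', 'n' }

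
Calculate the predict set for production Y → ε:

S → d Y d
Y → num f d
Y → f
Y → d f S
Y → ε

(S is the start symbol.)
{ 'd' }

PREDICT(Y → ε) = (FIRST(RHS) \ {ε}) ∪ (FOLLOW(Y) if ε ∈ FIRST(RHS), i.e. RHS ⇒* ε)
The right-hand side is ε (FIRST(ε) = { ε }), so the predict set is FOLLOW(Y) = { 'd' }
PREDICT(Y → ε) = { 'd' }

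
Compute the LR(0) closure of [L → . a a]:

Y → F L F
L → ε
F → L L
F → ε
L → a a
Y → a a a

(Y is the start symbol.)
To compute CLOSURE, for each item [A → α.Bβ] where B is a non-terminal, add [B → .γ] for all productions B → γ; repeat for the newly added items until nothing changes.

Start with: [L → . a a]
The dot precedes the terminal a, so nothing is added.

CLOSURE = { [L → . a a] }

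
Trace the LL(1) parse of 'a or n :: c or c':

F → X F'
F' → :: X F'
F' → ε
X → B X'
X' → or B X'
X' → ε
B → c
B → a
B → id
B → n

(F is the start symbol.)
LL(1) parsing maintains a stack (initially the start symbol over $) and the input. At each step: if the stack top is a terminal, match it against the current input token; if it is a non-terminal N, replace it with the RHS of M[N, lookahead] (the unique production whose predict set contains the lookahead).

Stack is shown with the top on the left.

Stack         Input               Action
----------------------------------------
F $           a or n :: c or c $  output F → X F'
X F' $        a or n :: c or c $  output X → B X'
B X' F' $     a or n :: c or c $  output B → a
a X' F' $     a or n :: c or c $  match 'a'
X' F' $       or n :: c or c $    output X' → or B X'
or B X' F' $  or n :: c or c $    match 'or'
B X' F' $     n :: c or c $       output B → n
n X' F' $     n :: c or c $       match 'n'
X' F' $       :: c or c $         output X' → ε
F' $          :: c or c $         output F' → :: X F'
:: X F' $     :: c or c $         match '::'
X F' $        c or c $            output X → B X'
B X' F' $     c or c $            output B → c
c X' F' $     c or c $            match 'c'
X' F' $       or c $              output X' → or B X'
or B X' F' $  or c $              match 'or'
B X' F' $     c $                 output B → c
c X' F' $     c $                 match 'c'
X' F' $       $                   output X' → ε
F' $          $                   output F' → ε
$             $                   accept

The string is accepted.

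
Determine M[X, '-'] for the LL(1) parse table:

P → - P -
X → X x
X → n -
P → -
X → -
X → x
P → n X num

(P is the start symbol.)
X → X x, X → -

To find M[X, '-'], we find productions for X where '-' is in the predict set (PREDICT(N → α) = (FIRST(α) \ {ε}) ∪ (FOLLOW(N) if α ⇒* ε)).

Relevant sets:
  FIRST(X) = { '-', 'n', 'x' }

X → X x: PREDICT = { '-', 'n', 'x' }
  '-' is in predict set, so this production goes in M[X, '-']
X → n -: PREDICT = { 'n' }
X → -: PREDICT = { '-' }
  '-' is in predict set, so this production goes in M[X, '-']
X → x: PREDICT = { 'x' }

M[X, '-'] = X → X x, X → -  (a multiply-defined cell — the grammar is not LL(1))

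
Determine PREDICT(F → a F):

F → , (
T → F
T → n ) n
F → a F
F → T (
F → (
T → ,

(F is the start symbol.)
{ 'a' }

PREDICT(F → a F) = (FIRST(RHS) \ {ε}) ∪ (FOLLOW(F) if ε ∈ FIRST(RHS), i.e. RHS ⇒* ε)
FIRST(a F) = { 'a' }
ε ∉ FIRST(a F), so FOLLOW(F) is not added.
PREDICT(F → a F) = { 'a' }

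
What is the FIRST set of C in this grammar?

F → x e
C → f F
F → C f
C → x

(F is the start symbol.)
To compute FIRST(C), examine every production with C on the left-hand side, reading each right-hand side left to right until a non-nullable symbol is reached.

From C → f F:
  - f is a terminal: add 'f' and stop
From C → x:
  - x is a terminal: add 'x' and stop

Collecting: FIRST(C) = { 'f', 'x' }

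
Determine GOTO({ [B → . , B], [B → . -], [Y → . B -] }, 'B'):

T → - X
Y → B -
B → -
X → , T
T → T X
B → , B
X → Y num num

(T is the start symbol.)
{ [Y → B . -] }

GOTO(I, 'B') = CLOSURE({ [A → αX.β] : [A → α.Xβ] ∈ I, X = 'B' })

Items with dot before 'B', with the dot advanced:
  [Y → . B -] → [Y → B . -]
Closure adds nothing (no advanced item has the dot before a non-terminal).

GOTO = { [Y → B . -] }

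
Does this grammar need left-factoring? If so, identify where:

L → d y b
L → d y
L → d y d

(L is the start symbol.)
Left-factoring is needed when two productions for the same non-terminal
share a common prefix on the right-hand side.

Productions for L:
  L → d y b
  L → d y
  L → d y d

Found common prefix 'd y' in productions for L

Answer: Yes, L has productions with common prefix 'd y'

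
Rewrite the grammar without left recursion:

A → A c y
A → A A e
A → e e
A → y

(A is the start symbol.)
A → e e A'
A → y A'
A' → c y A'
A' → A e A'
A' → ε

A is directly left-recursive. The standard transformation for
  A → A α₁ | ... | A α_m | β₁ | ... | β_n
is
  A  → β₁ A' | ... | β_n A'
  A' → α₁ A' | ... | α_m A' | ε

A → e e becomes A → e e A'
A → y becomes A → y A'
A → A c y becomes A' → c y A'
A → A A e becomes A' → A e A'
Add A' → ε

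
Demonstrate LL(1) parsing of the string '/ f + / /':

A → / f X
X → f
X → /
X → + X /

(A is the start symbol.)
LL(1) parsing maintains a stack (initially the start symbol over $) and the input. At each step: if the stack top is a terminal, match it against the current input token; if it is a non-terminal N, replace it with the RHS of M[N, lookahead] (the unique production whose predict set contains the lookahead).

Stack is shown with the top on the left.

Stack    Input        Action
----------------------------
A $      / f + / / $  output A → / f X
/ f X $  / f + / / $  match '/'
f X $    f + / / $    match 'f'
X $      + / / $      output X → + X /
+ X / $  + / / $      match '+'
X / $    / / $        output X → /
/ / $    / / $        match '/'
/ $      / $          match '/'
$        $            accept

The string is accepted.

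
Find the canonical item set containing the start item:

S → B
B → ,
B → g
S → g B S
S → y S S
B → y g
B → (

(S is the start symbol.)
First, augment the grammar with S' → S
I₀ = CLOSURE({ [S' → . S] }):
  [S' → . S] has the dot before S: add [S → . B], [S → . g B S], [S → . y S S]
  [S → . B] has the dot before B: add [B → . ,], [B → . g], [B → . y g], [B → . (]
No further items can be added.

I₀ = { [B → . (], [B → . ,], [B → . g], [B → . y g], [S → . B], [S → . g B S], [S → . y S S], [S' → . S] }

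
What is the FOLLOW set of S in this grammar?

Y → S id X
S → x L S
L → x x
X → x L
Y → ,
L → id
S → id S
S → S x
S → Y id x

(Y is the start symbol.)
{ 'id', 'x' }

In Y → S id X: S is followed by id X, add FIRST(id X) \ {ε} = { 'id' }
In S → x L S: S is at the end; this adds FOLLOW(S) to itself — nothing new
In S → id S: S is at the end; this adds FOLLOW(S) to itself — nothing new
In S → S x: S is followed by x, add FIRST(x) \ {ε} = { 'x' }

Taking the union: FOLLOW(S) = { 'id', 'x' }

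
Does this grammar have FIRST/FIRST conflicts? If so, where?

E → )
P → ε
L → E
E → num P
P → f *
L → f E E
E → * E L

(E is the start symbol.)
No FIRST/FIRST conflicts.

FIRST sets of the non-terminals at (or reachable through a nullable prefix from) the front of some alternative:
  FIRST(E) = { ')', '*', 'num' }

Productions for E:
  E → ): FIRST = { ')' }
  E → num P: FIRST = { 'num' }
  E → * E L: FIRST = { '*' }
Productions for P:
  P → ε: FIRST = { ε }
  P → f *: FIRST = { 'f' }
Productions for L:
  L → E: FIRST = { ')', '*', 'num' }
  L → f E E: FIRST = { 'f' }

All alternatives of each non-terminal have pairwise disjoint FIRST sets.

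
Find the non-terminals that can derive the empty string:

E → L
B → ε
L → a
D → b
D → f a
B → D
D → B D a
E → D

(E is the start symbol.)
A non-terminal is nullable if it can derive ε (the empty string): either it has an ε-production, or it has a production whose right-hand side consists entirely of nullable non-terminals.

ε-productions: B → ε
So B is immediately nullable.
No further non-terminal can be added: every production for the remaining non-terminals contains a terminal or a non-nullable non-terminal.
Nullable = { 'B' }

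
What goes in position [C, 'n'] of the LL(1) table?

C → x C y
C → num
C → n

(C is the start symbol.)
C → n

To find M[C, 'n'], we find productions for C where 'n' is in the predict set (PREDICT(N → α) = (FIRST(α) \ {ε}) ∪ (FOLLOW(N) if α ⇒* ε)).

C → x C y: PREDICT = { 'x' }
C → num: PREDICT = { 'num' }
C → n: PREDICT = { 'n' }
  'n' is in predict set, so this production goes in M[C, 'n']

M[C, 'n'] = C → n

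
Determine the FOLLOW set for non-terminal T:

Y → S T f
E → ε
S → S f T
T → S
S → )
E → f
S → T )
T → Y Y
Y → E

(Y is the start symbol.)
To compute FOLLOW(T), find every occurrence of T on a right-hand side N → α T β: add FIRST(β) \ {ε}, and if β is empty or nullable also add FOLLOW(N). Iterate to a fixed point.

In Y → S T f: T is followed by f, add FIRST(f) \ {ε} = { 'f' }
In S → S f T: T is at the end, add FOLLOW(S)
In S → T ): T is followed by ')', add FIRST(')') \ {ε} = { ')' }

The FOLLOW sets referred to above (computed the same way, to a fixed point):
  FOLLOW(S) = { ')', 'f' }

Taking the union: FOLLOW(T) = { ')', 'f' }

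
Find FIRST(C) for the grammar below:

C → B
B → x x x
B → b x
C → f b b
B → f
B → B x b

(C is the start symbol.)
To compute FIRST(C), examine every production with C on the left-hand side, reading each right-hand side left to right until a non-nullable symbol is reached.

FIRST sets of the other non-terminals involved (by the same procedure, iterated to a fixed point):
  FIRST(B) = { 'b', 'f', 'x' }

From C → B:
  - B is a non-terminal: add FIRST(B) \ {ε} = { 'b', 'f', 'x' }
    B is not nullable, so stop
From C → f b b:
  - f is a terminal: add 'f' and stop

Collecting: FIRST(C) = { 'b', 'f', 'x' }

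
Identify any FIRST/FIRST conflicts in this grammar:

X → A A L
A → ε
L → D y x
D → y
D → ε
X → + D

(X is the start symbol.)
A FIRST/FIRST conflict occurs when two productions N → α and N → β for the same non-terminal have FIRST(α) ∩ FIRST(β) ≠ ∅ (with ε ∈ FIRST of a nullable right-hand side, so two nullable alternatives also conflict).

FIRST sets of the non-terminals at (or reachable through a nullable prefix from) the front of some alternative:
  FIRST(A) = { ε }
  FIRST(L) = { 'y' }

Productions for X:
  X → A A L: FIRST = { 'y' }
  X → + D: FIRST = { '+' }
Productions for D:
  D → y: FIRST = { 'y' }
  D → ε: FIRST = { ε }
A, L have only one production, so no FIRST/FIRST conflict is possible there.

All alternatives of each non-terminal have pairwise disjoint FIRST sets.

Answer: No FIRST/FIRST conflicts.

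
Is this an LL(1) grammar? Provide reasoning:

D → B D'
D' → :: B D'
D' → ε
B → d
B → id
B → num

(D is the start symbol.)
A grammar is LL(1) if for each non-terminal N with multiple productions, the predict sets of those productions are pairwise disjoint, where PREDICT(N → α) = (FIRST(α) \ {ε}) ∪ (FOLLOW(N) if α ⇒* ε).

Relevant sets:
  FOLLOW(D') = { $ }

For D':
  PREDICT(D' → :: B D') = { '::' }
  PREDICT(D' → ε) = { $ }
For B:
  PREDICT(B → d) = { 'd' }
  PREDICT(B → id) = { 'id' }
  PREDICT(B → num) = { 'num' }
D has a single production, so nothing to check there.

All predict sets are disjoint. The grammar IS LL(1).

Answer: Yes, the grammar is LL(1).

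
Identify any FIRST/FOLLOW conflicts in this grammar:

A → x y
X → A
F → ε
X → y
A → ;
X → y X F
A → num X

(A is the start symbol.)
No FIRST/FOLLOW conflicts.

Nullable non-terminals: F.
F has a nullable alternative but only one production, so nothing to check.

A, X have no nullable alternative, so no FIRST/FOLLOW check is needed there.

No FIRST/FOLLOW conflicts found.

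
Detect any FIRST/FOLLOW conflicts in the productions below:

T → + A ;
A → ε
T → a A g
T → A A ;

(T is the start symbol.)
No FIRST/FOLLOW conflicts.

Nullable non-terminals: A.
A has a nullable alternative but only one production, so nothing to check.

T has no nullable alternative, so no FIRST/FOLLOW check is needed there.

No FIRST/FOLLOW conflicts found.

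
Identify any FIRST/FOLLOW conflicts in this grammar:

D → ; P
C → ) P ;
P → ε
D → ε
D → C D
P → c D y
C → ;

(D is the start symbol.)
No FIRST/FOLLOW conflicts.

Nullable non-terminals: D, P.
FIRST sets used below: FIRST(C) = { ')', ';' }

D: nullable alternative(s) D → ε; FOLLOW(D) = { $, 'y' }
  D → ; P: FIRST \ {ε} = { ';' } — disjoint from FOLLOW(D)
  D → ε: FIRST \ {ε} = { } — this is the only nullable alternative, skip
  D → C D: FIRST \ {ε} = { ')', ';' } — disjoint from FOLLOW(D)

P: nullable alternative(s) P → ε; FOLLOW(P) = { $, ';', 'y' }
  P → ε: FIRST \ {ε} = { } — this is the only nullable alternative, skip
  P → c D y: FIRST \ {ε} = { 'c' } — disjoint from FOLLOW(P)

C has no nullable alternative, so no FIRST/FOLLOW check is needed there.

No FIRST/FOLLOW conflicts found.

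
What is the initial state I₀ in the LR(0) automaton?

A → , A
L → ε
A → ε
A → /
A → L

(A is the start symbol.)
First, augment the grammar with A' → A
I₀ = CLOSURE({ [A' → . A] }):
  [A' → . A] has the dot before A: add [A → . , A], [A → .], [A → . /], [A → . L]
  [A → . L] has the dot before L: add [L → .]
No further items can be added.

I₀ = { [A → . , A], [A → . /], [A → . L], [A → .], [A' → . A], [L → .] }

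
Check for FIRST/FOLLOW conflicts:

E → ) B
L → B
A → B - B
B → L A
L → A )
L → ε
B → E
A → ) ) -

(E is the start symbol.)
Nullable non-terminals: L.
FIRST sets used below: FIRST(B) = { ')' }, FIRST(A) = { ')' }

L: nullable alternative(s) L → ε; FOLLOW(L) = { ')' }
  L → B: FIRST \ {ε} = { ')' } — overlaps FOLLOW(L) on { ')' }: CONFLICT
  L → A ): FIRST \ {ε} = { ')' } — overlaps FOLLOW(L) on { ')' }: CONFLICT
  L → ε: FIRST \ {ε} = { } — this is the only nullable alternative, skip

A, B, E have no nullable alternative, so no FIRST/FOLLOW check is needed there.

So the grammar has 2 FIRST/FOLLOW conflicts (marked CONFLICT above).

Answer: Yes. L → B with FOLLOW(L) on { ')' }; L → A ')' with FOLLOW(L) on { ')' }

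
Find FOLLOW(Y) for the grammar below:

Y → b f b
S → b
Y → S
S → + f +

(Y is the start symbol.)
{ $ }

Y is the start symbol, so $ ∈ FOLLOW(Y).
Y does not occur on any right-hand side.

Taking the union: FOLLOW(Y) = { $ }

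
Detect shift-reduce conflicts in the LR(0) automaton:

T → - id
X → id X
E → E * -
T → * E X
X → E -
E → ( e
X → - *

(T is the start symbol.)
No shift-reduce conflicts

Augment with T' → T and build the canonical LR(0) collection (I0 = CLOSURE({[T' → . T]}), then GOTO on every symbol after a dot until no new states appear). It has 17 states:
  I0: { [T → . * E X], [T → . - id], [T' → . T] }  — shift
  I1: { [E → . ( e], [E → . E * -], [T → * . E X] }  — shift
  I2: { [T → - . id] }  — shift
  I3: { [T' → T .] }  — accept
  I4: { [T → - id .] }  — reduce
  I5: { [E → ( . e] }  — shift
  I6: { [E → . ( e], [E → . E * -], [E → E . * -], [T → * E . X], [X → . - *], [X → . E -], [X → . id X] }  — shift
  I7: { [E → E * . -] }  — shift
  I8: { [X → - . *] }  — shift
  I9: { [E → E . * -], [X → E . -] }  — shift
  I10: { [T → * E X .] }  — reduce
  I11: { [E → . ( e], [E → . E * -], [X → . - *], [X → . E -], [X → . id X], [X → id . X] }  — shift
  I12: { [X → id X .] }  — reduce
  I13: { [X → E - .] }  — reduce
  I14: { [X → - * .] }  — reduce
  I15: { [E → E * - .] }  — reduce
  I16: { [E → ( e .] }  — reduce

No state contains both a complete item and a shift item.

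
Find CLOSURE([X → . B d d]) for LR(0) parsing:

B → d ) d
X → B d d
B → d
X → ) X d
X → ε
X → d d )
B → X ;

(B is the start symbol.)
Start with: [X → . B d d]
  [X → . B d d] has the dot before B: add [B → . d ) d], [B → . d], [B → . X ;]
  [B → . X ;] has the dot before X: add [X → . ) X d], [X → .], [X → . d d )]
No further items can be added.

CLOSURE = { [B → . X ;], [B → . d ) d], [B → . d], [X → . ) X d], [X → . B d d], [X → . d d )], [X → .] }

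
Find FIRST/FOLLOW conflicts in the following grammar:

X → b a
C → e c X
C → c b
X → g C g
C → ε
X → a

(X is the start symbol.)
A FIRST/FOLLOW conflict occurs when a non-terminal N has a nullable alternative N → β (β ⇒* ε) and another alternative N → α with FIRST(α) ∩ FOLLOW(N) ≠ ∅: on such a lookahead the parser cannot decide between expanding α and letting N vanish via β.

Nullable non-terminals: C.

C: nullable alternative(s) C → ε; FOLLOW(C) = { 'g' }
  C → e c X: FIRST \ {ε} = { 'e' } — disjoint from FOLLOW(C)
  C → c b: FIRST \ {ε} = { 'c' } — disjoint from FOLLOW(C)
  C → ε: FIRST \ {ε} = { } — this is the only nullable alternative, skip

X has no nullable alternative, so no FIRST/FOLLOW check is needed there.

No FIRST/FOLLOW conflicts found.

Answer: No FIRST/FOLLOW conflicts.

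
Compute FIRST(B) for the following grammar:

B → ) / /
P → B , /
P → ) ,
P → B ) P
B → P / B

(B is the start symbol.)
To compute FIRST(B), examine every production with B on the left-hand side, reading each right-hand side left to right until a non-nullable symbol is reached.

FIRST sets of the other non-terminals involved (by the same procedure, iterated to a fixed point):
  FIRST(P) = { ')' }

From B → ) / /:
  - ')' is a terminal: add ')' and stop
From B → P / B:
  - P is a non-terminal: add FIRST(P) \ {ε} = { ')' }
    P is not nullable, so stop

Collecting: FIRST(B) = { ')' }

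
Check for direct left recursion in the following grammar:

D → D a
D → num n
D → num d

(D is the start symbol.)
Yes, D is left-recursive

Direct left recursion occurs when N → N α for some non-terminal N (the right-hand side begins with the left-hand side itself).

D → D a: LEFT RECURSIVE (starts with D)
D → num n: starts with num
D → num d: starts with num

The grammar has direct left recursion on: D.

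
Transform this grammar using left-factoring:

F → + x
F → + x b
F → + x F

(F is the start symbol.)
F → + x F'
F' → ε
F' → b
F' → F

Left-factoring transforms A → αβ₁ | αβ₂ into A → αA' and A' → β₁ | β₂
(α is the longest common prefix among the alternatives). Repeat until
no nonterminal has two alternatives with a common prefix.

Round 1: F has alternatives sharing prefix '+ x'. Introduce F': F → + x F'
  Add: F' → ε
  Add: F' → b
  Add: F' → F

No remaining common prefixes — done.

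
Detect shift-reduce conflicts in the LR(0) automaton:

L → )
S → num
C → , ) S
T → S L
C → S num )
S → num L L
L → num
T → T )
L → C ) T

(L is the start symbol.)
Yes — I6: [L → num .] vs [C → . , ) S]; I13: [L → C ) T .] vs [T → T . )]; I14: [S → num .] vs [C → . , ) S]

A shift-reduce conflict occurs when an LR(0) state has both:
  - a complete (reduce) item [A → α .] (dot at the end), and
  - a shift item [B → β . c γ] (dot before a terminal).

Augment with L' → L and build the canonical LR(0) collection (I0 = CLOSURE({[L' → . L]}), then GOTO on every symbol after a dot until no new states appear). It has 19 states:
  I0: { [C → . , ) S], [C → . S num )], [L → . )], [L → . C ) T], [L → . num], [L' → . L], [S → . num L L], [S → . num] }  — shift
  I1: { [L → ) .] }  — reduce
  I2: { [C → , . ) S] }  — shift
  I3: { [L → C . ) T] }  — shift
  I4: { [L' → L .] }  — accept
  I5: { [C → S . num )] }  — shift
  I6: { [C → . , ) S], [C → . S num )], [L → . )], [L → . C ) T], [L → . num], [L → num .], [S → . num L L], [S → . num], [S → num . L L], [S → num .] }  — shift, 2 reduces
  I7: { [C → . , ) S], [C → . S num )], [L → . )], [L → . C ) T], [L → . num], [S → . num L L], [S → . num], [S → num L . L] }  — shift
  I8: { [S → num L L .] }  — reduce
  I9: { [C → S num . )] }  — shift
  I10: { [C → S num ) .] }  — reduce
  I11: { [L → C ) . T], [S → . num L L], [S → . num], [T → . S L], [T → . T )] }  — shift
  I12: { [C → . , ) S], [C → . S num )], [L → . )], [L → . C ) T], [L → . num], [S → . num L L], [S → . num], [T → S . L] }  — shift
  I13: { [L → C ) T .], [T → T . )] }  — shift, reduce
  I14: { [C → . , ) S], [C → . S num )], [L → . )], [L → . C ) T], [L → . num], [S → . num L L], [S → . num], [S → num . L L], [S → num .] }  — shift, reduce
  I15: { [T → T ) .] }  — reduce
  I16: { [T → S L .] }  — reduce
  I17: { [C → , ) . S], [S → . num L L], [S → . num] }  — shift
  I18: { [C → , ) S .] }  — reduce

I6 contains reduce items [L → num .], [S → num .] and shift items [C → . , ) S], [L → . )], [L → . num], [S → . num], [S → . num L L] — shift-reduce conflict.
I13 contains reduce item [L → C ) T .] and shift item [T → T . )] — shift-reduce conflict.
I14 contains reduce item [S → num .] and shift items [C → . , ) S], [L → . )], [L → . num], [S → . num], [S → . num L L] — shift-reduce conflict.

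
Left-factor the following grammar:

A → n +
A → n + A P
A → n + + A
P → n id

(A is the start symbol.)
Left-factoring transforms A → αβ₁ | αβ₂ into A → αA' and A' → β₁ | β₂
(α is the longest common prefix among the alternatives). Repeat until
no nonterminal has two alternatives with a common prefix.

Round 1: A has alternatives sharing prefix 'n +'. Introduce A': A → n + A'
  Add: A' → ε
  Add: A' → A P
  Add: A' → + A

No remaining common prefixes — done.

Resulting grammar:
A → n + A'
A' → ε
A' → A P
A' → + A
P → n id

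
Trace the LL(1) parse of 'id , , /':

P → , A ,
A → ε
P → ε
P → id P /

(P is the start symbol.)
Stack is shown with the top on the left.

Stack      Input       Action
-----------------------------
P $        id , , / $  output P → id P /
id P / $   id , , / $  match 'id'
P / $      , , / $     output P → , A ,
, A , / $  , , / $     match ','
A , / $    , / $       output A → ε
, / $      , / $       match ','
/ $        / $         match '/'
$          $           accept

The string is accepted.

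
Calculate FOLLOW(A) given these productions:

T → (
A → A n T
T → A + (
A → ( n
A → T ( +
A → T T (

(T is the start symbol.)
In A → A n T: A is followed by n T, add FIRST(n T) \ {ε} = { 'n' }
In T → A + (: A is followed by '+' '(', add FIRST('+' '(') \ {ε} = { '+' }

Taking the union: FOLLOW(A) = { '+', 'n' }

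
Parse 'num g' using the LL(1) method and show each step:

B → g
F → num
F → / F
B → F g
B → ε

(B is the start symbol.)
Stack is shown with the top on the left.

Stack    Input    Action
------------------------
B $      num g $  output B → F g
F g $    num g $  output F → num
num g $  num g $  match 'num'
g $      g $      match 'g'
$        $        accept

The string is accepted.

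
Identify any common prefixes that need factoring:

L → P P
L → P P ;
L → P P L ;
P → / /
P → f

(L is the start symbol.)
Yes, L has productions with common prefix 'P P'

Left-factoring is needed when two productions for the same non-terminal
share a common prefix on the right-hand side.

Productions for L:
  L → P P
  L → P P ;
  L → P P L ;
Productions for P:
  P → / /
  P → f

Found common prefix 'P P' in productions for L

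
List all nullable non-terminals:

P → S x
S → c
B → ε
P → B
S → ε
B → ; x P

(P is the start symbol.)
A non-terminal is nullable if it can derive ε (the empty string): either it has an ε-production, or it has a production whose right-hand side consists entirely of nullable non-terminals.

ε-productions: B → ε, S → ε
So B, S are immediately nullable.
P → B: every symbol on the right is nullable, so P is nullable too.
Every non-terminal is now nullable.
Nullable = { 'B', 'P', 'S' }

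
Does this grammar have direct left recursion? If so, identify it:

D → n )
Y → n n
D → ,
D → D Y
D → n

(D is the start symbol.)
D → n ): starts with n
Y → n n: starts with n
D → ,: starts with ','
D → D Y: LEFT RECURSIVE (starts with D)
D → n: starts with n

The grammar has direct left recursion on: D.

Answer: Yes, D is left-recursive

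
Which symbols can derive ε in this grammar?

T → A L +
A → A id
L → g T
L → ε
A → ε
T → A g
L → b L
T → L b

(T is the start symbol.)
{ 'A', 'L' }

ε-productions: L → ε, A → ε
So L, A are immediately nullable.
No further non-terminal can be added: every production for the remaining non-terminals contains a terminal or a non-nullable non-terminal.
Nullable = { 'A', 'L' }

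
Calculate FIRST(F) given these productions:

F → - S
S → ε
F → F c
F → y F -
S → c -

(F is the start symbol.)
{ '-', 'y' }

From F → - S:
  - '-' is a terminal: add '-' and stop
From F → F c:
  - F is the symbol being defined: contributes nothing new
    F is not nullable, so stop
From F → y F -:
  - y is a terminal: add 'y' and stop

Collecting: FIRST(F) = { '-', 'y' }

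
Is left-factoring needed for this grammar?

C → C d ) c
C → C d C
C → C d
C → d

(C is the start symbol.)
Left-factoring is needed when two productions for the same non-terminal
share a common prefix on the right-hand side.

Productions for C:
  C → C d ) c
  C → C d C
  C → C d
  C → d

Found common prefix 'C d' in productions for C

Answer: Yes, C has productions with common prefix 'C d'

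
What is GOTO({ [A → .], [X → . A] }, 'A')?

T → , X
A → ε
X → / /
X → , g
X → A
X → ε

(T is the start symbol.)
{ [X → A .] }

GOTO(I, 'A') = CLOSURE({ [A → αX.β] : [A → α.Xβ] ∈ I, X = 'A' })

Items with dot before 'A', with the dot advanced:
  [X → . A] → [X → A .]
Closure adds nothing (no advanced item has the dot before a non-terminal).

GOTO = { [X → A .] }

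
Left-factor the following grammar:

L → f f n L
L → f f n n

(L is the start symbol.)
Left-factoring transforms A → αβ₁ | αβ₂ into A → αA' and A' → β₁ | β₂
(α is the longest common prefix among the alternatives). Repeat until
no nonterminal has two alternatives with a common prefix.

Round 1: L has alternatives sharing prefix 'f f n'. Introduce L': L → f f n L'
  Add: L' → L
  Add: L' → n

No remaining common prefixes — done.

Resulting grammar:
L → f f n L'
L' → L
L' → n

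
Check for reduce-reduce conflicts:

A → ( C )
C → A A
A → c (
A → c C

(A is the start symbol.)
A reduce-reduce conflict occurs when an LR(0) state has two complete items [A → α .] and [B → β .] — both call for a reduction, and with no lookahead the parser cannot choose between them.

Augment with A' → A and build the canonical LR(0) collection (I0 = CLOSURE({[A' → . A]}), then GOTO on every symbol after a dot until no new states appear). It has 10 states:
  I0: { [A → . ( C )], [A → . c (], [A → . c C], [A' → . A] }  — shift
  I1: { [A → ( . C )], [A → . ( C )], [A → . c (], [A → . c C], [C → . A A] }  — shift
  I2: { [A' → A .] }  — accept
  I3: { [A → . ( C )], [A → . c (], [A → . c C], [A → c . (], [A → c . C], [C → . A A] }  — shift
  I4: { [A → ( . C )], [A → . ( C )], [A → . c (], [A → . c C], [A → c ( .], [C → . A A] }  — shift, reduce
  I5: { [A → . ( C )], [A → . c (], [A → . c C], [C → A . A] }  — shift
  I6: { [A → c C .] }  — reduce
  I7: { [C → A A .] }  — reduce
  I8: { [A → ( C . )] }  — shift
  I9: { [A → ( C ) .] }  — reduce

No state contains more than one complete item.

Answer: No reduce-reduce conflicts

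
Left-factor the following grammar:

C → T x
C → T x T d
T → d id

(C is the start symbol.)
Left-factoring transforms A → αβ₁ | αβ₂ into A → αA' and A' → β₁ | β₂
(α is the longest common prefix among the alternatives). Repeat until
no nonterminal has two alternatives with a common prefix.

Round 1: C has alternatives sharing prefix 'T x'. Introduce C': C → T x C'
  Add: C' → ε
  Add: C' → T d

No remaining common prefixes — done.

Resulting grammar:
C → T x C'
C' → ε
C' → T d
T → d id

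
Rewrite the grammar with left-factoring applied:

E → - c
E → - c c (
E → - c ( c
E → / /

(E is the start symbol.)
Left-factoring transforms A → αβ₁ | αβ₂ into A → αA' and A' → β₁ | β₂
(α is the longest common prefix among the alternatives). Repeat until
no nonterminal has two alternatives with a common prefix.

Round 1: E has alternatives sharing prefix '- c'. Introduce E': E → - c E'
  Add: E' → ε
  Add: E' → c (
  Add: E' → ( c

No remaining common prefixes — done.

Resulting grammar:
E → - c E'
E' → ε
E' → c (
E' → ( c
E → / /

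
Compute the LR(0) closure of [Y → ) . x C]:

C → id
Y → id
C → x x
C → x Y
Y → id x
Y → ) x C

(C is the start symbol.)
Start with: [Y → ) . x C]
The dot precedes the terminal x, so nothing is added.

CLOSURE = { [Y → ) . x C] }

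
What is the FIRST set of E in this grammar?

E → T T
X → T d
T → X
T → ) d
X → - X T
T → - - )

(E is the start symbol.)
To compute FIRST(E), examine every production with E on the left-hand side, reading each right-hand side left to right until a non-nullable symbol is reached.

FIRST sets of the other non-terminals involved (by the same procedure, iterated to a fixed point):
  FIRST(T) = { ')', '-' }

From E → T T:
  - T is a non-terminal: add FIRST(T) \ {ε} = { ')', '-' }
    T is not nullable, so stop

Collecting: FIRST(E) = { ')', '-' }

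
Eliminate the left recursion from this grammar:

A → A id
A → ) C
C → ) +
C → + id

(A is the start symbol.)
A → ) C A'
A' → id A'
A' → ε
C → ) +
C → + id

A is directly left-recursive. The standard transformation for
  A → A α₁ | ... | A α_m | β₁ | ... | β_n
is
  A  → β₁ A' | ... | β_n A'
  A' → α₁ A' | ... | α_m A' | ε

A → ) C becomes A → ) C A'
A → A id becomes A' → id A'
Add A' → ε

Productions for other non-terminals are unchanged:
  C → ) +
  C → + id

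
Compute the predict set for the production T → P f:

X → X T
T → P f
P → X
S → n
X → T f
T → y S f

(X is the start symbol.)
{ 'y' }

PREDICT(T → P f) = (FIRST(RHS) \ {ε}) ∪ (FOLLOW(T) if ε ∈ FIRST(RHS), i.e. RHS ⇒* ε)
FIRST(P) = { 'y' }
FIRST(P f) = { 'y' }
ε ∉ FIRST(P f), so FOLLOW(T) is not added.
PREDICT(T → P f) = { 'y' }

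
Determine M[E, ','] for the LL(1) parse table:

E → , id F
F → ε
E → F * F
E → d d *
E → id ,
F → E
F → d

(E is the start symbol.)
E → , id F, E → F * F

To find M[E, ','], we find productions for E where ',' is in the predict set (PREDICT(N → α) = (FIRST(α) \ {ε}) ∪ (FOLLOW(N) if α ⇒* ε)).

Relevant sets:
  FIRST(F) = { '*', ',', 'd', 'id', ε }

E → , id F: PREDICT = { ',' }
  ',' is in predict set, so this production goes in M[E, ',']
E → F * F: PREDICT = { '*', ',', 'd', 'id' }
  ',' is in predict set, so this production goes in M[E, ',']
E → d d *: PREDICT = { 'd' }
E → id ,: PREDICT = { 'id' }

M[E, ','] = E → , id F, E → F * F  (a multiply-defined cell — the grammar is not LL(1))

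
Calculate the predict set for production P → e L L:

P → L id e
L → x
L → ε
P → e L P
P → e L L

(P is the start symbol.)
PREDICT(P → e L L) = (FIRST(RHS) \ {ε}) ∪ (FOLLOW(P) if ε ∈ FIRST(RHS), i.e. RHS ⇒* ε)
FIRST(e L L) = { 'e' }
ε ∉ FIRST(e L L), so FOLLOW(P) is not added.
PREDICT(P → e L L) = { 'e' }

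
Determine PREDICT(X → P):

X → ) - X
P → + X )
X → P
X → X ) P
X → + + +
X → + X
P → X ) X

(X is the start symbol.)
{ ')', '+' }

PREDICT(X → P) = (FIRST(RHS) \ {ε}) ∪ (FOLLOW(X) if ε ∈ FIRST(RHS), i.e. RHS ⇒* ε)
FIRST(P) = { ')', '+' }
FIRST(P) = { ')', '+' }
ε ∉ FIRST(P), so FOLLOW(X) is not added.
PREDICT(X → P) = { ')', '+' }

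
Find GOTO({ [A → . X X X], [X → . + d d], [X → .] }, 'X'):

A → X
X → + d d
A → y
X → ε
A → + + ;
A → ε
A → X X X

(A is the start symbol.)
{ [A → X . X X], [X → . + d d], [X → .] }

GOTO(I, 'X') = CLOSURE({ [A → αX.β] : [A → α.Xβ] ∈ I, X = 'X' })

Items with dot before 'X', with the dot advanced:
  [A → . X X X] → [A → X . X X]
Closure of the advanced items:
  [A → X . X X] has the dot before X: add [X → . + d d], [X → .]

GOTO = { [A → X . X X], [X → . + d d], [X → .] }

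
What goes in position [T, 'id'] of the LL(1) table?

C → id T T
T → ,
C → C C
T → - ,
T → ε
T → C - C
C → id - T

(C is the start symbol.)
To find M[T, 'id'], we find productions for T where 'id' is in the predict set (PREDICT(N → α) = (FIRST(α) \ {ε}) ∪ (FOLLOW(N) if α ⇒* ε)).

Relevant sets:
  FIRST(C) = { 'id' }
  FOLLOW(T) = { $, ',', '-', 'id' }

T → ,: PREDICT = { ',' }
T → - ,: PREDICT = { '-' }
T → ε: PREDICT = { $, ',', '-', 'id' }
  'id' is in predict set, so this production goes in M[T, 'id']
T → C - C: PREDICT = { 'id' }
  'id' is in predict set, so this production goes in M[T, 'id']

M[T, 'id'] = T → ε, T → C - C  (a multiply-defined cell — the grammar is not LL(1))

Answer: T → ε, T → C - C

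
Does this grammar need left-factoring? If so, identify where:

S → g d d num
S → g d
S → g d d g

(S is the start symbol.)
Yes, S has productions with common prefix 'g d'

Left-factoring is needed when two productions for the same non-terminal
share a common prefix on the right-hand side.

Productions for S:
  S → g d d num
  S → g d
  S → g d d g

Found common prefix 'g d' in productions for S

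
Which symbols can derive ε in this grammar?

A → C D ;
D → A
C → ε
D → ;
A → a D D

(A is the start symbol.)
ε-productions: C → ε
So C is immediately nullable.
No further non-terminal can be added: every production for the remaining non-terminals contains a terminal or a non-nullable non-terminal.
Nullable = { 'C' }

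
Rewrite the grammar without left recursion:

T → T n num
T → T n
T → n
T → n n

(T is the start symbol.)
T is directly left-recursive. The standard transformation for
  A → A α₁ | ... | A α_m | β₁ | ... | β_n
is
  A  → β₁ A' | ... | β_n A'
  A' → α₁ A' | ... | α_m A' | ε

T → n becomes T → n T'
T → n n becomes T → n n T'
T → T n num becomes T' → n num T'
T → T n becomes T' → n T'
Add T' → ε

Resulting grammar:
T → n T'
T → n n T'
T' → n num T'
T' → n T'
T' → ε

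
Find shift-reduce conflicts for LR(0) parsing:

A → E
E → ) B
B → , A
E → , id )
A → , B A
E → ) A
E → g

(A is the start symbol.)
No shift-reduce conflicts

A shift-reduce conflict occurs when an LR(0) state has both:
  - a complete (reduce) item [A → α .] (dot at the end), and
  - a shift item [B → β . c γ] (dot before a terminal).

Augment with A' → A and build the canonical LR(0) collection (I0 = CLOSURE({[A' → . A]}), then GOTO on every symbol after a dot until no new states appear). It has 15 states:
  I0: { [A → . , B A], [A → . E], [A' → . A], [E → . ) A], [E → . ) B], [E → . , id )], [E → . g] }  — shift
  I1: { [A → . , B A], [A → . E], [B → . , A], [E → ) . A], [E → ) . B], [E → . ) A], [E → . ) B], [E → . , id )], [E → . g] }  — shift
  I2: { [A → , . B A], [B → . , A], [E → , . id )] }  — shift
  I3: { [A' → A .] }  — accept
  I4: { [A → E .] }  — reduce
  I5: { [E → g .] }  — reduce
  I6: { [A → . , B A], [A → . E], [B → , . A], [E → . ) A], [E → . ) B], [E → . , id )], [E → . g] }  — shift
  I7: { [A → , B . A], [A → . , B A], [A → . E], [E → . ) A], [E → . ) B], [E → . , id )], [E → . g] }  — shift
  I8: { [E → , id . )] }  — shift
  I9: { [E → , id ) .] }  — reduce
  I10: { [A → , B A .] }  — reduce
  I11: { [B → , A .] }  — reduce
  I12: { [A → , . B A], [A → . , B A], [A → . E], [B → , . A], [B → . , A], [E → , . id )], [E → . ) A], [E → . ) B], [E → . , id )], [E → . g] }  — shift
  I13: { [E → ) A .] }  — reduce
  I14: { [E → ) B .] }  — reduce

No state contains both a complete item and a shift item.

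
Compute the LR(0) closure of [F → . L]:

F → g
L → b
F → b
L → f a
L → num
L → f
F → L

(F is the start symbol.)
To compute CLOSURE, for each item [A → α.Bβ] where B is a non-terminal, add [B → .γ] for all productions B → γ; repeat for the newly added items until nothing changes.

Start with: [F → . L]
  [F → . L] has the dot before L: add [L → . b], [L → . f a], [L → . num], [L → . f]
No further items can be added.

CLOSURE = { [F → . L], [L → . b], [L → . f a], [L → . f], [L → . num] }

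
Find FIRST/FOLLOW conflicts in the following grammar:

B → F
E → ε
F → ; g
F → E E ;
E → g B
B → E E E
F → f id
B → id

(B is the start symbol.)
A FIRST/FOLLOW conflict occurs when a non-terminal N has a nullable alternative N → β (β ⇒* ε) and another alternative N → α with FIRST(α) ∩ FOLLOW(N) ≠ ∅: on such a lookahead the parser cannot decide between expanding α and letting N vanish via β.

Nullable non-terminals: B, E.
FIRST sets used below: FIRST(F) = { ';', 'f', 'g' }, FIRST(E) = { 'g', ε }

B: nullable alternative(s) B → E E E; FOLLOW(B) = { $, ';', 'g' }
  B → F: FIRST \ {ε} = { ';', 'f', 'g' } — overlaps FOLLOW(B) on { ';', 'g' }: CONFLICT
  B → E E E: FIRST \ {ε} = { 'g' } — this is the only nullable alternative, skip
  B → id: FIRST \ {ε} = { 'id' } — disjoint from FOLLOW(B)

E: nullable alternative(s) E → ε; FOLLOW(E) = { $, ';', 'g' }
  E → ε: FIRST \ {ε} = { } — this is the only nullable alternative, skip
  E → g B: FIRST \ {ε} = { 'g' } — overlaps FOLLOW(E) on { 'g' }: CONFLICT

F has no nullable alternative, so no FIRST/FOLLOW check is needed there.

So the grammar has 2 FIRST/FOLLOW conflicts (marked CONFLICT above).

Answer: Yes. B → F with FOLLOW(B) on { ';', 'g' }; E → g B with FOLLOW(E) on { 'g' }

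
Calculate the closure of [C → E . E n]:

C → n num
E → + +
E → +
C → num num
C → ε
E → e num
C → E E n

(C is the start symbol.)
{ [C → E . E n], [E → . + +], [E → . +], [E → . e num] }

To compute CLOSURE, for each item [A → α.Bβ] where B is a non-terminal, add [B → .γ] for all productions B → γ; repeat for the newly added items until nothing changes.

Start with: [C → E . E n]
  [C → E . E n] has the dot before E: add [E → . + +], [E → . +], [E → . e num]
No further items can be added.

CLOSURE = { [C → E . E n], [E → . + +], [E → . +], [E → . e num] }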